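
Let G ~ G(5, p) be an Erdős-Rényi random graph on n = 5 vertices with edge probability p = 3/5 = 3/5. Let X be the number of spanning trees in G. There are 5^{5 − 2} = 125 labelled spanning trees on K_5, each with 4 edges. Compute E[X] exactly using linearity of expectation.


K_5 has 5^{5 − 2} = 125 labelled spanning trees.
For each such spanning tree H, let X_H = 1 if all 4 edges of H are present in G. Then P[X_H = 1] = p^{4} = (3/5)^{4} = 81/625.
By linearity of expectation: E[X] = Σ_H E[X_H] = 125 · p^{4} = 125 · 81/625 = 81/5.
Numerically: E[X] ≈ 16.2.

E[X] = 125 · (3/5)^{4} = 81/5 ≈ 16.2.


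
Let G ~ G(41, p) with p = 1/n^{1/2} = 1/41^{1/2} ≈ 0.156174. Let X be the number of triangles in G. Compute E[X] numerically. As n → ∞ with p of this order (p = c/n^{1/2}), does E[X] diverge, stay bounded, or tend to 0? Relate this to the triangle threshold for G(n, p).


Number of potential triangles: C(41, 3) = 10660.
Each occurs with probability p³ ≈ (0.156174)³ ≈ 3.80911614e-03.
By linearity: E[X] = C(41, 3)·p³ ≈ 10660 · 3.80911614e-03 ≈ 40.605178.
Since α = 1/2 < 1, p = c/n^{1/2} ≫ 1/n is above the triangle threshold p ~ 1/n. Asymptotically E[X] ~ (c³/6)·n^{3(1−α)} = (1³/6)·n^{1.5} → ∞; triangles are abundant w.h.p.

E[X] ≈ 40.605178; in regime p = Θ(1/n^{1/2}) E[X] diverges (above the triangle threshold p ~ 1/n).


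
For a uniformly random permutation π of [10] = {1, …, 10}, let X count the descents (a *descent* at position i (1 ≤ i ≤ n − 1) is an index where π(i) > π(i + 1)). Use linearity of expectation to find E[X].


Write X = Σ X_I over i = 1, …, 9, with X_I the indicator of one descent.
There are 9 indicators.
For each fixed i, the pair (π(i), π(i+1)) is a uniformly random ordered pair of distinct values from {1, …, 10}; by symmetry P[π(i) > π(i+1)] = 1/2.
By linearity: E[X] = 9 · (1/2) = (10 − 1) · (1/2) = 9/2 ≈ 4.500000.

E[X] = 9/2 = 4.500000.


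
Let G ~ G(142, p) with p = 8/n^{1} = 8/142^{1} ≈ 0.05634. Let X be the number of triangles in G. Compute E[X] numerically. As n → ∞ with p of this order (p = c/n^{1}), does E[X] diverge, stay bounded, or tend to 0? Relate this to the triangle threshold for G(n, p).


Number of potential triangles: C(142, 3) = 467180.
Each occurs with probability p³ ≈ (0.05634)³ ≈ 1.788154e-04.
By linearity: E[X] = C(142, 3)·p³ ≈ 467180 · 1.788154e-04 ≈ 83.5390.
Here α = 1, so p = 8/n is exactly at the triangle threshold p ~ 1/n. Asymptotically E[X] → c³/6 = 8³/6 = 256/3 ≈ 85.3333, a bounded constant. In this regime the triangle count is asymptotically Poisson(c³/6).

E[X] ≈ 83.5390; in regime p = Θ(1/n^{1}) E[X] stays bounded (at the triangle threshold p ~ 1/n).


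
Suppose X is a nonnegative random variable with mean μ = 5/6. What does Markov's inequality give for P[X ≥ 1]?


μ = E[X] = 5/6, a = 1.
Markov: P[X ≥ 1] ≤ μ/a = (5/6)/1 = 5/6.
Numerically: ≈ 0.83333.
(Since a = 1 > μ = 0.83333, the bound 5/6 is < 1 and informative.)

P[X ≥ 1] ≤ 5/6 ≈ 0.83333.


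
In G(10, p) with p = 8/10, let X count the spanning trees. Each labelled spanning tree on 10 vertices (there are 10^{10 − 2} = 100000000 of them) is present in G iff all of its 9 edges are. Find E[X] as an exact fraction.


K_10 has 10^{10 − 2} = 100000000 labelled spanning trees.
For each such spanning tree H, let X_H = 1 if all 9 edges of H are present in G. Then P[X_H = 1] = p^{9} = (4/5)^{9} = 262144/1953125.
Summing the indicators: E[X] = Σ_H E[X_H] = 100000000 · p^{9} = 100000000 · 262144/1953125 = 67108864/5.
Numerically: E[X] ≈ 1.3422e+07.

E[X] = 100000000 · (4/5)^{9} = 67108864/5 ≈ 1.3422e+07.


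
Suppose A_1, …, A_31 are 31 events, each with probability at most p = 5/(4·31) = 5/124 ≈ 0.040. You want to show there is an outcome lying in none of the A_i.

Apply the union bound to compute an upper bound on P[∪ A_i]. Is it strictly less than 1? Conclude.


Union bound: P[∪_{i=1}^{31} A_i] ≤ Σ_i P[A_i] ≤ 31·p = 31·(5/124) = 5/4.
Numerically: 5/4 ≈ 1.250.
Is 5/4 < 1? NO.
Since the bound 5/4 is ≥ 1, the union bound is uninformative here; it does NOT by itself certify existence.

31·p = 5/4 ≈ 1.250; existence NOT certified by the union bound.


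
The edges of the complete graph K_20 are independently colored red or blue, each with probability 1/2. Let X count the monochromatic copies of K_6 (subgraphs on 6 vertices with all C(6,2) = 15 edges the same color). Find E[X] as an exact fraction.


Let X = Σ_S X_S over the C(20, 6) = 38760 subsets S of size 6, where X_S = 1 if the K_6 on S is monochromatic.
For a fixed S, the K_6 on S has C(6, 2) = 15 edges. P[all 15 edges red] = (1/2)^15, and likewise for blue, so P[monochromatic] = 2·(1/2)^15 = 2^{1 − 15} = 1/16384.
Summing: E[X] = C(20, 6) · 2^{1 − 15} = 38760 · 1/16384 = 4845/2048.
Numerically: E[X] ≈ 2.365723.

E[X] = C(20,6)·2^(1−C(6,2)) = 4845/2048 ≈ 2.365723.


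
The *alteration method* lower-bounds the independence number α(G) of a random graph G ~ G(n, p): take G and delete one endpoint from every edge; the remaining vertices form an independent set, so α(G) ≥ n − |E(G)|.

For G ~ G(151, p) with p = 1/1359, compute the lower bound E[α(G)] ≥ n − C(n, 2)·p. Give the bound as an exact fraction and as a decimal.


E[|E(G)|] = C(151, 2)·p = 11325 · (1/1359) = 25/3.
E[α(G)] ≥ n − E[|E(G)|] = 151 − 25/3 = 428/3.
Numerically: ≈ 142.6667.
(This is only a lower bound; the true E[α(G)] may be larger.)

E[α(G)] ≥ 428/3 ≈ 142.6667.


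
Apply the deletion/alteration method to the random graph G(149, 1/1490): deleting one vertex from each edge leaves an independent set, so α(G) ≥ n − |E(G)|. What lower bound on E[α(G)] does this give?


E[|E(G)|] = C(149, 2)·p = 11026 · (1/1490) = 37/5.
E[α(G)] ≥ n − E[|E(G)|] = 149 − 37/5 = 708/5.
Numerically: ≈ 141.600000.
(This is only a lower bound; the true E[α(G)] may be larger.)

E[α(G)] ≥ 708/5 ≈ 141.600000.


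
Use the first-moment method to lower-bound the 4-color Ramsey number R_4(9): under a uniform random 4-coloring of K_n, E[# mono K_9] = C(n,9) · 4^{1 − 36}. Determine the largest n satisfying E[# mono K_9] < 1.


We need C(n, 9) · 4^{1 − 36} < 1, i.e. C(n, 9) < 4^{36 − 1} = 1180591620717411303424.
Check values of n near the boundary:
  n = 911: C(911, 9) = 1144686900492291197405; 1144686900492291197405 < 1180591620717411303424? YES
  n = 912: C(912, 9) = 1156095740032081475120; 1156095740032081475120 < 1180591620717411303424? YES
  n = 913: C(913, 9) = 1167605542753639808390; 1167605542753639808390 < 1180591620717411303424? YES
  n = 914: C(914, 9) = 1179217089587653905932; 1179217089587653905932 < 1180591620717411303424? YES
  n = 915: C(915, 9) = 1190931166636537885130; 1190931166636537885130 < 1180591620717411303424? NO
  n = 916: C(916, 9) = 1202748565202942340440; 1202748565202942340440 < 1180591620717411303424? NO
  n = 917: C(917, 9) = 1214670081818390006810; 1214670081818390006810 < 1180591620717411303424? NO
The largest n with C(n, 9) < 1180591620717411303424 is n = 914 (where E[X] = 294804272396913476483/295147905179352825856 ≈ 0.9988). Hence R_4(9) > 914, i.e. R_4(9) ≥ 915.

Largest n = 914; hence R_4(9) > 914.


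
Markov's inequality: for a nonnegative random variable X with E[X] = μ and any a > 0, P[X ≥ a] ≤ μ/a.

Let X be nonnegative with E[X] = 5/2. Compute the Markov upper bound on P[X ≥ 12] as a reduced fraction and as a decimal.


μ = E[X] = 5/2, a = 12.
Markov: P[X ≥ 12] ≤ μ/a = (5/2)/12 = 5/24.
Numerically: ≈ 0.208.
(Since a = 12 > μ = 2.500, the bound 5/24 is < 1 and informative.)

P[X ≥ 12] ≤ 5/24 ≈ 0.208.


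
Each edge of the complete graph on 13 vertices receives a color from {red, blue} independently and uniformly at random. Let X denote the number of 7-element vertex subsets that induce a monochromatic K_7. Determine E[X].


Let X = Σ_S X_S over the C(13, 7) = 1716 subsets S of size 7, where X_S = 1 if the K_7 on S is monochromatic.
For a fixed S, the K_7 on S has C(7, 2) = 21 edges. P[all 21 edges red] = (1/2)^21, and likewise for blue, so P[monochromatic] = 2·(1/2)^21 = 2^{1 − 21} = 1/1048576.
By linearity: E[X] = C(13, 7) · 2^{1 − 21} = 1716 · 1/1048576 = 429/262144.
Numerically: E[X] ≈ 0.002.

E[X] = C(13,7)·2^(1−C(7,2)) = 429/262144 ≈ 0.002.


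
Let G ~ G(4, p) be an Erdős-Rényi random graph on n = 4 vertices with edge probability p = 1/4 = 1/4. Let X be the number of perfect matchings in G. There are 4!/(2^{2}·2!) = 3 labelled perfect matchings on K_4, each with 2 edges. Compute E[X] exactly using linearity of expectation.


K_4 has 4!/(2^{2}·2!) = 3 labelled perfect matchings.
For each such perfect matching H, let X_H = 1 if all 2 edges of H are present in G. Then P[X_H = 1] = p^{2} = (1/4)^{2} = 1/16.
Summing the indicators: E[X] = Σ_H E[X_H] = 3 · p^{2} = 3 · 1/16 = 3/16.
Numerically: E[X] ≈ 0.1875.

E[X] = 3 · (1/4)^{2} = 3/16 ≈ 0.1875.


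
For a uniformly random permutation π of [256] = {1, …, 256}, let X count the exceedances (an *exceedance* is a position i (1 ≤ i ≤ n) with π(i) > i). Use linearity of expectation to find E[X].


Write X = Σ_{i=1}^{256} X_i, where X_i = 1_{π(i) > i}.
For each fixed i, π(i) is uniform over {1, …, 256} (marginal of a uniform permutation), so P[π(i) > i] = (n − i)/n. Summing: Σ_{i=1}^{256} (n − i)/n = (0 + 1 + … + 255)/256 = 256(256 − 1)/(2·256) = (256 − 1)/2.
Hence E[X] = Σ_{i=1}^{256} (256 − i)/256 = 255/2 ≈ 127.5000.

E[X] = 255/2 = 127.5000.


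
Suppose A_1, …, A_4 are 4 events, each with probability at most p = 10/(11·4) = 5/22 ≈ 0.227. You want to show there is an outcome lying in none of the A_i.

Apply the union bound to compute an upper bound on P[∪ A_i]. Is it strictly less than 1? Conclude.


Union bound: P[∪_{i=1}^{4} A_i] ≤ Σ_i P[A_i] ≤ 4·p = 4·(5/22) = 10/11.
Numerically: 10/11 ≈ 0.909.
Is 10/11 < 1? YES.
Since P[∪ A_i] ≤ 10/11 < 1, the complement has P[∩ A_i^c] ≥ 1 − 10/11 = 1/11 > 0, so some outcome avoids every A_i.

4·p = 10/11 ≈ 0.909; existence CERTIFIED by the union bound.


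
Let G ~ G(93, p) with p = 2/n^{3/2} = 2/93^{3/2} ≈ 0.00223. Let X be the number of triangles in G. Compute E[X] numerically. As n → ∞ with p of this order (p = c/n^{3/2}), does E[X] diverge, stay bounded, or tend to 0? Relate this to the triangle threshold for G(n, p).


Number of potential triangles: C(93, 3) = 129766.
Each occurs with probability p³ ≈ (0.00223)³ ≈ 1.10896e-08.
By linearity: E[X] = C(93, 3)·p³ ≈ 129766 · 1.10896e-08 ≈ 0.001.
Since α = 3/2 > 1, p = c/n^{3/2} = o(1/n) is below the triangle threshold p ~ 1/n. Asymptotically E[X] ~ (c³/6)·n^{3(1−α)} = (2³/6)·n^{-1.5} → 0, so by Markov's inequality G has no triangles w.h.p.

E[X] ≈ 0.001; in regime p = Θ(1/n^{3/2}) E[X] tends to 0 (below the triangle threshold p ~ 1/n).


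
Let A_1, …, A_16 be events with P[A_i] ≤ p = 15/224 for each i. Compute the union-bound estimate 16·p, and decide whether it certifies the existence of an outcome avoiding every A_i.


Union bound: P[∪_{i=1}^{16} A_i] ≤ Σ_i P[A_i] ≤ 16·p = 16·(15/224) = 15/14.
Numerically: 15/14 ≈ 1.0714.
Is 15/14 < 1? NO.
Since the bound 15/14 is ≥ 1, the union bound is uninformative here; it does NOT by itself certify existence.

16·p = 15/14 ≈ 1.0714; existence NOT certified by the union bound.


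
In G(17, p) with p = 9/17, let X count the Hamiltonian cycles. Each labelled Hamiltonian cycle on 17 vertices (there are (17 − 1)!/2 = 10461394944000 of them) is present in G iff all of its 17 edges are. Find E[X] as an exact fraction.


K_17 has (17 − 1)!/2 = 10461394944000 labelled Hamiltonian cycles.
For each such Hamiltonian cycle H, let X_H = 1 if all 17 edges of H are present in G. Then P[X_H = 1] = p^{17} = (9/17)^{17} = 16677181699666569/827240261886336764177.
Summing the indicators: E[X] = Σ_H E[X_H] = 10461394944000 · p^{17} = 10461394944000 · 16677181699666569/827240261886336764177 = 174466584313061171422427136000/827240261886336764177.
Numerically: E[X] ≈ 2.11e+08.

E[X] = 10461394944000 · (9/17)^{17} = 174466584313061171422427136000/827240261886336764177 ≈ 2.11e+08.


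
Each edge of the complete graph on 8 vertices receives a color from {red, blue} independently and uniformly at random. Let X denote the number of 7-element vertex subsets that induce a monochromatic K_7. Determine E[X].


Let X = Σ_S X_S over the C(8, 7) = 8 subsets S of size 7, where X_S = 1 if the K_7 on S is monochromatic.
For a fixed S, the K_7 on S has C(7, 2) = 21 edges. P[all 21 edges red] = (1/2)^21, and likewise for blue, so P[monochromatic] = 2·(1/2)^21 = 2^{1 − 21} = 1/1048576.
By linearity of expectation: E[X] = C(8, 7) · 2^{1 − 21} = 8 · 1/1048576 = 1/131072.
Numerically: E[X] ≈ 0.00001.

E[X] = C(8,7)·2^(1−C(7,2)) = 1/131072 ≈ 0.00001.


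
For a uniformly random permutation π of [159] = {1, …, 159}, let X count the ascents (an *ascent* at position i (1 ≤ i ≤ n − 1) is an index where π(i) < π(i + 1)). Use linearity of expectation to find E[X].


Write X = Σ X_I over i = 1, …, 158, with X_I the indicator of one ascent.
There are 158 indicators.
For each fixed i, the pair (π(i), π(i+1)) is a uniformly random ordered pair of distinct values from {1, …, 159}; by symmetry P[π(i) < π(i+1)] = 1/2.
By linearity: E[X] = 158 · (1/2) = (159 − 1) · (1/2) = 79 ≈ 79.000.

E[X] = 79 = 79.000.


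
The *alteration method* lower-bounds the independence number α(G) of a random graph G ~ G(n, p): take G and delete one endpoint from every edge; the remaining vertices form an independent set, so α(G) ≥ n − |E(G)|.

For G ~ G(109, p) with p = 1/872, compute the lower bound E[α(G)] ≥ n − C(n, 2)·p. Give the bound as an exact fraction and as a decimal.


E[|E(G)|] = C(109, 2)·p = 5886 · (1/872) = 27/4.
E[α(G)] ≥ n − E[|E(G)|] = 109 − 27/4 = 409/4.
Numerically: ≈ 102.25000.
(This is only a lower bound; the true E[α(G)] may be larger.)

E[α(G)] ≥ 409/4 ≈ 102.25000.


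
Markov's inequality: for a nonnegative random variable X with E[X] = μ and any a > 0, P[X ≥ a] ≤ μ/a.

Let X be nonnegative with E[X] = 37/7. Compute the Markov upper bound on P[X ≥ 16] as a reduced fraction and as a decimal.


μ = E[X] = 37/7, a = 16.
Markov: P[X ≥ 16] ≤ μ/a = (37/7)/16 = 37/112.
Numerically: ≈ 0.33036.
(Since a = 16 > μ = 5.28571, the bound 37/112 is < 1 and informative.)

P[X ≥ 16] ≤ 37/112 ≈ 0.33036.


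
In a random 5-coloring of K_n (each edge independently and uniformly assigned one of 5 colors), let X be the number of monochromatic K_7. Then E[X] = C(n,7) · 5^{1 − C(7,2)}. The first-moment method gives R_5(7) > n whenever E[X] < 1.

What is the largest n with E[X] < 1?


We need C(n, 7) · 5^{1 − 21} < 1, i.e. C(n, 7) < 5^{21 − 1} = 95367431640625.
Check values of n near the boundary:
  n = 332: C(332, 7) = 82772214646616; 82772214646616 < 95367431640625? YES
  n = 333: C(333, 7) = 84549532139028; 84549532139028 < 95367431640625? YES
  n = 334: C(334, 7) = 86359460961576; 86359460961576 < 95367431640625? YES
  n = 335: C(335, 7) = 88202498238195; 88202498238195 < 95367431640625? YES
  n = 336: C(336, 7) = 90079147136880; 90079147136880 < 95367431640625? YES
  n = 337: C(337, 7) = 91989916924632; 91989916924632 < 95367431640625? YES
  n = 338: C(338, 7) = 93935323022736; 93935323022736 < 95367431640625? YES
  n = 339: C(339, 7) = 95915887062372; 95915887062372 < 95367431640625? NO
  n = 340: C(340, 7) = 97932136940560; 97932136940560 < 95367431640625? NO
  n = 341: C(341, 7) = 99984606876440; 99984606876440 < 95367431640625? NO
The largest n with C(n, 7) < 95367431640625 is n = 338 (where E[X] = 93935323022736/95367431640625 ≈ 0.9849833). Hence R_5(7) > 338, i.e. R_5(7) ≥ 339.

Largest n = 338; hence R_5(7) > 338.


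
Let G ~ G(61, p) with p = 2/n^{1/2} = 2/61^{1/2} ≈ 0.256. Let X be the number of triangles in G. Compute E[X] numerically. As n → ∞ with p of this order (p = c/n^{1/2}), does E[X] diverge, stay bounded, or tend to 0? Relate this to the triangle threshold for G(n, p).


Number of potential triangles: C(61, 3) = 35990.
Each occurs with probability p³ ≈ (0.256)³ ≈ 1.67917e-02.
By linearity: E[X] = C(61, 3)·p³ ≈ 35990 · 1.67917e-02 ≈ 604.334.
Since α = 1/2 < 1, p = c/n^{1/2} ≫ 1/n is above the triangle threshold p ~ 1/n. Asymptotically E[X] ~ (c³/6)·n^{3(1−α)} = (2³/6)·n^{1.5} → ∞; triangles are abundant w.h.p.

E[X] ≈ 604.334; in regime p = Θ(1/n^{1/2}) E[X] diverges (above the triangle threshold p ~ 1/n).


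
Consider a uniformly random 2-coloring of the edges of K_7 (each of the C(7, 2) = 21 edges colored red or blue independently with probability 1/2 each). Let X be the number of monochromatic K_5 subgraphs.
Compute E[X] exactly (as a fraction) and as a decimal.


Let X = Σ_S X_S over the C(7, 5) = 21 subsets S of size 5, where X_S = 1 if the K_5 on S is monochromatic.
For a fixed S, the K_5 on S has C(5, 2) = 10 edges. P[all 10 edges red] = (1/2)^10, and likewise for blue, so P[monochromatic] = 2·(1/2)^10 = 2^{1 − 10} = 1/512.
Summing: E[X] = C(7, 5) · 2^{1 − 10} = 21 · 1/512 = 21/512.
Numerically: E[X] ≈ 0.0410.

E[X] = C(7,5)·2^(1−C(5,2)) = 21/512 ≈ 0.0410.


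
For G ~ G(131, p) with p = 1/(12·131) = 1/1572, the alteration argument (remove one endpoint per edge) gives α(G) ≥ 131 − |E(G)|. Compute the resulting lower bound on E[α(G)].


E[|E(G)|] = C(131, 2)·p = 8515 · (1/1572) = 65/12.
E[α(G)] ≥ n − E[|E(G)|] = 131 − 65/12 = 1507/12.
Numerically: ≈ 125.58333.
(This is only a lower bound; the true E[α(G)] may be larger.)

E[α(G)] ≥ 1507/12 ≈ 125.58333.


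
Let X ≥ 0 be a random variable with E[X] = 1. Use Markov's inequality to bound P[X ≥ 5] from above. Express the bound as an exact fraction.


μ = E[X] = 1, a = 5.
Markov: P[X ≥ 5] ≤ μ/a = (1)/5 = 1/5.
Numerically: ≈ 0.20000.
(Since a = 5 > μ = 1.00000, the bound 1/5 is < 1 and informative.)

P[X ≥ 5] ≤ 1/5 ≈ 0.20000.


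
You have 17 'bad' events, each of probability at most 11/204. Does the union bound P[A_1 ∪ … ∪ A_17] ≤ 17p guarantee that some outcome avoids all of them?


Union bound: P[∪_{i=1}^{17} A_i] ≤ Σ_i P[A_i] ≤ 17·p = 17·(11/204) = 11/12.
Numerically: 11/12 ≈ 0.916667.
Is 11/12 < 1? YES.
Since P[∪ A_i] ≤ 11/12 < 1, the complement has P[∩ A_i^c] ≥ 1 − 11/12 = 1/12 > 0, so some outcome avoids every A_i.

17·p = 11/12 ≈ 0.916667; existence CERTIFIED by the union bound.


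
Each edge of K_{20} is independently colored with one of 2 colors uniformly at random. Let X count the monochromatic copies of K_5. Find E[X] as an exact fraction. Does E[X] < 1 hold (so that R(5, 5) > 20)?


E[X] = C(20, 5) · 2^{1 − 10} = 15504 · 2^{−9} = 15504/512.
As a reduced fraction: E[X] = 969/32 ≈ 30.281.
Is E[X] < 1? NO.
Since E[X] ≥ 1, the first-moment bound is inconclusive at n = 20; it does NOT by itself certify R(5, 5) > 20.

E[X] = 969/32 ≈ 30.281; E[X] ≥ 1; first-moment method inconclusive here.


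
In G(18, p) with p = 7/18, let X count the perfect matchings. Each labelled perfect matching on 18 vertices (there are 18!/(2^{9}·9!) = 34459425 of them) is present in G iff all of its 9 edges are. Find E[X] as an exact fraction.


K_18 has 18!/(2^{9}·9!) = 34459425 labelled perfect matchings.
For each such perfect matching H, let X_H = 1 if all 9 edges of H are present in G. Then P[X_H = 1] = p^{9} = (7/18)^{9} = 40353607/198359290368.
Summing the indicators: E[X] = Σ_H E[X_H] = 34459425 · p^{9} = 34459425 · 40353607/198359290368 = 17167433257975/2448880128.
Numerically: E[X] ≈ 7010.3.

E[X] = 34459425 · (7/18)^{9} = 17167433257975/2448880128 ≈ 7010.3.


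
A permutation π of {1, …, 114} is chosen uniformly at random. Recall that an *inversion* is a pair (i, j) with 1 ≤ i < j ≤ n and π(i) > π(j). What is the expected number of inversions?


Write X = Σ X_I over the C(114, 2) = 6441 pairs i < j, with X_I the indicator of one inversion.
There are 6441 indicators.
For each fixed pair i < j, the values π(i) and π(j) are two distinct elements of {1, …, 114} in uniformly random order; by symmetry P[π(i) > π(j)] = 1/2.
By linearity: E[X] = 6441 · (1/2) = C(114, 2) · (1/2) = 6441/2 = 6441/2 ≈ 3220.5000.

E[X] = 6441/2 = 3220.5000.


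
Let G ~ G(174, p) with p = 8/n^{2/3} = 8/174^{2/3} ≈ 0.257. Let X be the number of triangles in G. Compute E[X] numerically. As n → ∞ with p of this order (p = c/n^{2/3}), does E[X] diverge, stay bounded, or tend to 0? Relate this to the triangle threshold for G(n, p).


Number of potential triangles: C(174, 3) = 862924.
Each occurs with probability p³ ≈ (0.257)³ ≈ 1.69111e-02.
By linearity: E[X] = C(174, 3)·p³ ≈ 862924 · 1.69111e-02 ≈ 14592.981.
Since α = 2/3 < 1, p = c/n^{2/3} ≫ 1/n is above the triangle threshold p ~ 1/n. Asymptotically E[X] ~ (c³/6)·n^{3(1−α)} = (8³/6)·n^{1} → ∞; triangles are abundant w.h.p.

E[X] ≈ 14592.981; in regime p = Θ(1/n^{2/3}) E[X] diverges (above the triangle threshold p ~ 1/n).


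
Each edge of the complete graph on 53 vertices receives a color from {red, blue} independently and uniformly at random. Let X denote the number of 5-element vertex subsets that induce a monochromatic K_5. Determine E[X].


Let X = Σ_S X_S over the C(53, 5) = 2869685 subsets S of size 5, where X_S = 1 if the K_5 on S is monochromatic.
For a fixed S, the K_5 on S has C(5, 2) = 10 edges. P[all 10 edges red] = (1/2)^10, and likewise for blue, so P[monochromatic] = 2·(1/2)^10 = 2^{1 − 10} = 1/512.
Summing: E[X] = C(53, 5) · 2^{1 − 10} = 2869685 · 1/512 = 2869685/512.
Numerically: E[X] ≈ 5604.85352.

E[X] = C(53,5)·2^(1−C(5,2)) = 2869685/512 ≈ 5604.85352.


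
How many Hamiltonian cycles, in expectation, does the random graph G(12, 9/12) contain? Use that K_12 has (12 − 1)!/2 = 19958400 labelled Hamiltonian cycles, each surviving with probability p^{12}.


K_12 has (12 − 1)!/2 = 19958400 labelled Hamiltonian cycles.
For each such Hamiltonian cycle H, let X_H = 1 if all 12 edges of H are present in G. Then P[X_H = 1] = p^{12} = (3/4)^{12} = 531441/16777216.
Summing the indicators: E[X] = Σ_H E[X_H] = 19958400 · p^{12} = 19958400 · 531441/16777216 = 82864937925/131072.
Numerically: E[X] ≈ 6.3221e+05.

E[X] = 19958400 · (3/4)^{12} = 82864937925/131072 ≈ 6.3221e+05.


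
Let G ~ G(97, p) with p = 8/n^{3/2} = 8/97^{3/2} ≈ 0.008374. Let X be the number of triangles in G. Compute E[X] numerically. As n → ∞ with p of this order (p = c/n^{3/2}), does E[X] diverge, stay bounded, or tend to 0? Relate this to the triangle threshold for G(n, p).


Number of potential triangles: C(97, 3) = 147440.
Each occurs with probability p³ ≈ (0.008374)³ ≈ 5.8721502e-07.
By linearity: E[X] = C(97, 3)·p³ ≈ 147440 · 5.8721502e-07 ≈ 0.08658.
Since α = 3/2 > 1, p = c/n^{3/2} = o(1/n) is below the triangle threshold p ~ 1/n. Asymptotically E[X] ~ (c³/6)·n^{3(1−α)} = (8³/6)·n^{-1.5} → 0, so by Markov's inequality G has no triangles w.h.p.

E[X] ≈ 0.08658; in regime p = Θ(1/n^{3/2}) E[X] tends to 0 (below the triangle threshold p ~ 1/n).


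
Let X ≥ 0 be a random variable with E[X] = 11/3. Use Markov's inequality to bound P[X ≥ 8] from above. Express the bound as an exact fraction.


μ = E[X] = 11/3, a = 8.
Markov: P[X ≥ 8] ≤ μ/a = (11/3)/8 = 11/24.
Numerically: ≈ 0.458333.
(Since a = 8 > μ = 3.666667, the bound 11/24 is < 1 and informative.)

P[X ≥ 8] ≤ 11/24 ≈ 0.458333.


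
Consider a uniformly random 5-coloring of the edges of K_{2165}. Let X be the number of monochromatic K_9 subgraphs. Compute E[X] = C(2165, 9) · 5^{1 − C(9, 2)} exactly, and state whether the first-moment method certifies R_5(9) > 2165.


E[X] = C(2165, 9) · 5^{1 − 36} = 2832220612024886803272630 · 5^{−35} = 2832220612024886803272630/2910383045673370361328125.
As a reduced fraction: E[X] = 566444122404977360654526/582076609134674072265625 ≈ 0.9731.
Is E[X] < 1? YES.
Since E[X] < 1, there exists a 5-coloring of K_{2165} with no monochromatic K_9; hence R_5(9) > 2165.

E[X] = 566444122404977360654526/582076609134674072265625 ≈ 0.9731; E[X] < 1, so R_5(9) > 2165.


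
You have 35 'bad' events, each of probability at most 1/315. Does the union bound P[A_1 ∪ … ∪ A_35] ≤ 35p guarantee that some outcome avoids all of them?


Union bound: P[∪_{i=1}^{35} A_i] ≤ Σ_i P[A_i] ≤ 35·p = 35·(1/315) = 1/9.
Numerically: 1/9 ≈ 0.1111111.
Is 1/9 < 1? YES.
Since P[∪ A_i] ≤ 1/9 < 1, the complement has P[∩ A_i^c] ≥ 1 − 1/9 = 8/9 > 0, so some outcome avoids every A_i.

35·p = 1/9 ≈ 0.1111111; existence CERTIFIED by the union bound.


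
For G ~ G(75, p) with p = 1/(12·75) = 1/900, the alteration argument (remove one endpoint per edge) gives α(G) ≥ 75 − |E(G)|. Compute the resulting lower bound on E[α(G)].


E[|E(G)|] = C(75, 2)·p = 2775 · (1/900) = 37/12.
E[α(G)] ≥ n − E[|E(G)|] = 75 − 37/12 = 863/12.
Numerically: ≈ 71.91667.
(This is only a lower bound; the true E[α(G)] may be larger.)

E[α(G)] ≥ 863/12 ≈ 71.91667.


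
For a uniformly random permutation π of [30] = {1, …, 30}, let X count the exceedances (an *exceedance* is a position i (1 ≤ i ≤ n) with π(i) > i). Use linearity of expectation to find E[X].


Write X = Σ_{i=1}^{30} X_i, where X_i = 1_{π(i) > i}.
For each fixed i, π(i) is uniform over {1, …, 30} (marginal of a uniform permutation), so P[π(i) > i] = (n − i)/n. Summing: Σ_{i=1}^{30} (n − i)/n = (0 + 1 + … + 29)/30 = 30(30 − 1)/(2·30) = (30 − 1)/2.
Hence E[X] = Σ_{i=1}^{30} (30 − i)/30 = 29/2 ≈ 14.500000.

E[X] = 29/2 = 14.500000.


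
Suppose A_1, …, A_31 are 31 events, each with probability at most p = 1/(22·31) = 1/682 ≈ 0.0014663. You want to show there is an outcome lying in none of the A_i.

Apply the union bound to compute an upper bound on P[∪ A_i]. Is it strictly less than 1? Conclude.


Union bound: P[∪_{i=1}^{31} A_i] ≤ Σ_i P[A_i] ≤ 31·p = 31·(1/682) = 1/22.
Numerically: 1/22 ≈ 0.0454545.
Is 1/22 < 1? YES.
Since P[∪ A_i] ≤ 1/22 < 1, the complement has P[∩ A_i^c] ≥ 1 − 1/22 = 21/22 > 0, so some outcome avoids every A_i.

31·p = 1/22 ≈ 0.0454545; existence CERTIFIED by the union bound.


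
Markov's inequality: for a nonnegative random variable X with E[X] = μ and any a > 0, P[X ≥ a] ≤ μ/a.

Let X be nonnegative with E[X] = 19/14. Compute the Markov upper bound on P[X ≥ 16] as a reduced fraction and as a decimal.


μ = E[X] = 19/14, a = 16.
Markov: P[X ≥ 16] ≤ μ/a = (19/14)/16 = 19/224.
Numerically: ≈ 0.0848.
(Since a = 16 > μ = 1.3571, the bound 19/224 is < 1 and informative.)

P[X ≥ 16] ≤ 19/224 ≈ 0.0848.


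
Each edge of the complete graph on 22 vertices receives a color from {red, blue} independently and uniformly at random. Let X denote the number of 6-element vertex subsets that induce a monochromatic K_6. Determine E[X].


Let X = Σ_S X_S over the C(22, 6) = 74613 subsets S of size 6, where X_S = 1 if the K_6 on S is monochromatic.
For a fixed S, the K_6 on S has C(6, 2) = 15 edges. P[all 15 edges red] = (1/2)^15, and likewise for blue, so P[monochromatic] = 2·(1/2)^15 = 2^{1 − 15} = 1/16384.
By linearity: E[X] = C(22, 6) · 2^{1 − 15} = 74613 · 1/16384 = 74613/16384.
Numerically: E[X] ≈ 4.55402.

E[X] = C(22,6)·2^(1−C(6,2)) = 74613/16384 ≈ 4.55402.


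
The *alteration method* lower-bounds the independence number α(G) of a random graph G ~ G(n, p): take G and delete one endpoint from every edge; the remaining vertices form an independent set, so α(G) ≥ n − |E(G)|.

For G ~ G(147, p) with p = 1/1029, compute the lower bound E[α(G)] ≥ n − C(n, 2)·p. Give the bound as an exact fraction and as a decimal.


E[|E(G)|] = C(147, 2)·p = 10731 · (1/1029) = 73/7.
E[α(G)] ≥ n − E[|E(G)|] = 147 − 73/7 = 956/7.
Numerically: ≈ 136.5714.
(This is only a lower bound; the true E[α(G)] may be larger.)

E[α(G)] ≥ 956/7 ≈ 136.5714.


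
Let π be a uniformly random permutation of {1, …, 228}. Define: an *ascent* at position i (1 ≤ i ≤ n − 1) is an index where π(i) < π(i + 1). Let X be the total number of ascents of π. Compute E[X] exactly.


Write X = Σ X_I over i = 1, …, 227, with X_I the indicator of one ascent.
There are 227 indicators.
For each fixed i, the pair (π(i), π(i+1)) is a uniformly random ordered pair of distinct values from {1, …, 228}; by symmetry P[π(i) < π(i+1)] = 1/2.
By linearity: E[X] = 227 · (1/2) = (228 − 1) · (1/2) = 227/2 ≈ 113.500000.

E[X] = 227/2 = 113.500000.


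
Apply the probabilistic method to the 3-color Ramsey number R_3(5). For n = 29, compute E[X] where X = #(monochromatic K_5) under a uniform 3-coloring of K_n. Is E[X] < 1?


E[X] = C(29, 5) · 3^{1 − 10} = 118755 · 3^{−9} = 118755/19683.
As a reduced fraction: E[X] = 13195/2187 ≈ 6.0333791.
Is E[X] < 1? NO.
Since E[X] ≥ 1, the first-moment bound is inconclusive at n = 29; it does NOT by itself certify R_3(5) > 29.

E[X] = 13195/2187 ≈ 6.0333791; E[X] ≥ 1; first-moment method inconclusive here.


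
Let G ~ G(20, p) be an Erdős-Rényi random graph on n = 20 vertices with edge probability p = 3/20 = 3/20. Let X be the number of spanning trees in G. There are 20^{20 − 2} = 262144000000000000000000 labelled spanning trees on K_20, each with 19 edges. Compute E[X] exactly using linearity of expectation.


K_20 has 20^{20 − 2} = 262144000000000000000000 labelled spanning trees.
For each such spanning tree H, let X_H = 1 if all 19 edges of H are present in G. Then P[X_H = 1] = p^{19} = (3/20)^{19} = 1162261467/5242880000000000000000000.
By linearity: E[X] = Σ_H E[X_H] = 262144000000000000000000 · p^{19} = 262144000000000000000000 · 1162261467/5242880000000000000000000 = 1162261467/20.
Numerically: E[X] ≈ 5.811e+07.

E[X] = 262144000000000000000000 · (3/20)^{19} = 1162261467/20 ≈ 5.811e+07.


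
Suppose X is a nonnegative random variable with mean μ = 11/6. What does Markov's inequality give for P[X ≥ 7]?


μ = E[X] = 11/6, a = 7.
Markov: P[X ≥ 7] ≤ μ/a = (11/6)/7 = 11/42.
Numerically: ≈ 0.2619.
(Since a = 7 > μ = 1.8333, the bound 11/42 is < 1 and informative.)

P[X ≥ 7] ≤ 11/42 ≈ 0.2619.


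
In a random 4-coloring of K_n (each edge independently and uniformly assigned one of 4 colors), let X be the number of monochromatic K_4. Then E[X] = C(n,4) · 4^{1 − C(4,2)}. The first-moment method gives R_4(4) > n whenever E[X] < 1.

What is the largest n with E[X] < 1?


We need C(n, 4) · 4^{1 − 6} < 1, i.e. C(n, 4) < 4^{6 − 1} = 1024.
Check values of n near the boundary:
  n = 11: C(11, 4) = 330; 330 < 1024? YES
  n = 12: C(12, 4) = 495; 495 < 1024? YES
  n = 13: C(13, 4) = 715; 715 < 1024? YES
  n = 14: C(14, 4) = 1001; 1001 < 1024? YES
  n = 15: C(15, 4) = 1365; 1365 < 1024? NO
The largest n with C(n, 4) < 1024 is n = 14 (where E[X] = 1001/1024 ≈ 0.978). Hence R_4(4) > 14, i.e. R_4(4) ≥ 15.

Largest n = 14; hence R_4(4) > 14.


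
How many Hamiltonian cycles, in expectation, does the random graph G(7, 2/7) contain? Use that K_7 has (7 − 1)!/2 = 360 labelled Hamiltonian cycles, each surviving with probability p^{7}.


K_7 has (7 − 1)!/2 = 360 labelled Hamiltonian cycles.
For each such Hamiltonian cycle H, let X_H = 1 if all 7 edges of H are present in G. Then P[X_H = 1] = p^{7} = (2/7)^{7} = 128/823543.
By linearity of expectation: E[X] = Σ_H E[X_H] = 360 · p^{7} = 360 · 128/823543 = 46080/823543.
Numerically: E[X] ≈ 0.055953.

E[X] = 360 · (2/7)^{7} = 46080/823543 ≈ 0.055953.


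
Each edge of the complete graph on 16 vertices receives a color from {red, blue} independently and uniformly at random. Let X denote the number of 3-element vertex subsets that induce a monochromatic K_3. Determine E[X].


Let X = Σ_S X_S over the C(16, 3) = 560 subsets S of size 3, where X_S = 1 if the K_3 on S is monochromatic.
For a fixed S, the K_3 on S has C(3, 2) = 3 edges. P[all 3 edges red] = (1/2)^3, and likewise for blue, so P[monochromatic] = 2·(1/2)^3 = 2^{1 − 3} = 1/4.
Summing: E[X] = C(16, 3) · 2^{1 − 3} = 560 · 1/4 = 140.
Numerically: E[X] ≈ 140.000.

E[X] = C(16,3)·2^(1−C(3,2)) = 140 ≈ 140.000.


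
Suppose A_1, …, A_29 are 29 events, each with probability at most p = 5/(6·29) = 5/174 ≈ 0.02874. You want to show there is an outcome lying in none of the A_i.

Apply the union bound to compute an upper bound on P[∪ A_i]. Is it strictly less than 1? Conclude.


Union bound: P[∪_{i=1}^{29} A_i] ≤ Σ_i P[A_i] ≤ 29·p = 29·(5/174) = 5/6.
Numerically: 5/6 ≈ 0.83333.
Is 5/6 < 1? YES.
Since P[∪ A_i] ≤ 5/6 < 1, the complement has P[∩ A_i^c] ≥ 1 − 5/6 = 1/6 > 0, so some outcome avoids every A_i.

29·p = 5/6 ≈ 0.83333; existence CERTIFIED by the union bound.


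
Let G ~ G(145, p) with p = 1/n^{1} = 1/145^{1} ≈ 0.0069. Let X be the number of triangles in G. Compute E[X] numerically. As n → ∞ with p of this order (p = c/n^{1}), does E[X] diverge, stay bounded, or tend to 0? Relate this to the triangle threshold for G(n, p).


Number of potential triangles: C(145, 3) = 497640.
Each occurs with probability p³ ≈ (0.0069)³ ≈ 3.28017e-07.
By linearity: E[X] = C(145, 3)·p³ ≈ 497640 · 3.28017e-07 ≈ 0.163.
Here α = 1, so p = 1/n is exactly at the triangle threshold p ~ 1/n. Asymptotically E[X] → c³/6 = 1³/6 = 1/6 ≈ 0.167, a bounded constant. In this regime the triangle count is asymptotically Poisson(c³/6).

E[X] ≈ 0.163; in regime p = Θ(1/n^{1}) E[X] stays bounded (at the triangle threshold p ~ 1/n).


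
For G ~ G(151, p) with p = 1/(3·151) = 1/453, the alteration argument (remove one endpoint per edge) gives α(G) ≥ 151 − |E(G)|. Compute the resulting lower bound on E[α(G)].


E[|E(G)|] = C(151, 2)·p = 11325 · (1/453) = 25.
E[α(G)] ≥ n − E[|E(G)|] = 151 − 25 = 126.
Numerically: ≈ 126.0000.
(This is only a lower bound; the true E[α(G)] may be larger.)

E[α(G)] ≥ 126 ≈ 126.0000.


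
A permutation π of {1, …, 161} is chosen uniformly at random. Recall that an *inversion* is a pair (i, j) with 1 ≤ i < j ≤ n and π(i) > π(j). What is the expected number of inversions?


Write X = Σ X_I over the C(161, 2) = 12880 pairs i < j, with X_I the indicator of one inversion.
There are 12880 indicators.
For each fixed pair i < j, the values π(i) and π(j) are two distinct elements of {1, …, 161} in uniformly random order; by symmetry P[π(i) > π(j)] = 1/2.
By linearity: E[X] = 12880 · (1/2) = C(161, 2) · (1/2) = 12880/2 = 6440 ≈ 6440.000.

E[X] = 6440 = 6440.000.


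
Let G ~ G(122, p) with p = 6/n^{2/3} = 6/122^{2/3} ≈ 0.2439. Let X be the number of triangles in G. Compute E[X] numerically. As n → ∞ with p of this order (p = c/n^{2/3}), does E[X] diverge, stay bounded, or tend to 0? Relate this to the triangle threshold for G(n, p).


Number of potential triangles: C(122, 3) = 295240.
Each occurs with probability p³ ≈ (0.2439)³ ≈ 1.451223e-02.
By linearity: E[X] = C(122, 3)·p³ ≈ 295240 · 1.451223e-02 ≈ 4284.5902.
Since α = 2/3 < 1, p = c/n^{2/3} ≫ 1/n is above the triangle threshold p ~ 1/n. Asymptotically E[X] ~ (c³/6)·n^{3(1−α)} = (6³/6)·n^{1} → ∞; triangles are abundant w.h.p.

E[X] ≈ 4284.5902; in regime p = Θ(1/n^{2/3}) E[X] diverges (above the triangle threshold p ~ 1/n).


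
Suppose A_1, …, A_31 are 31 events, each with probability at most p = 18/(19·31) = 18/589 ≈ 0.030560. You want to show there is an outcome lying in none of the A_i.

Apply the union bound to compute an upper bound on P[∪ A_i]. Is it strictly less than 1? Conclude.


Union bound: P[∪_{i=1}^{31} A_i] ≤ Σ_i P[A_i] ≤ 31·p = 31·(18/589) = 18/19.
Numerically: 18/19 ≈ 0.947368.
Is 18/19 < 1? YES.
Since P[∪ A_i] ≤ 18/19 < 1, the complement has P[∩ A_i^c] ≥ 1 − 18/19 = 1/19 > 0, so some outcome avoids every A_i.

31·p = 18/19 ≈ 0.947368; existence CERTIFIED by the union bound.


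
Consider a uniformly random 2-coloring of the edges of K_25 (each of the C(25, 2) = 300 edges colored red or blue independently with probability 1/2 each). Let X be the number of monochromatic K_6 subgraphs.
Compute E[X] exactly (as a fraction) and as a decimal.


Let X = Σ_S X_S over the C(25, 6) = 177100 subsets S of size 6, where X_S = 1 if the K_6 on S is monochromatic.
For a fixed S, the K_6 on S has C(6, 2) = 15 edges. P[all 15 edges red] = (1/2)^15, and likewise for blue, so P[monochromatic] = 2·(1/2)^15 = 2^{1 − 15} = 1/16384.
By linearity: E[X] = C(25, 6) · 2^{1 − 15} = 177100 · 1/16384 = 44275/4096.
Numerically: E[X] ≈ 10.80933.

E[X] = C(25,6)·2^(1−C(6,2)) = 44275/4096 ≈ 10.80933.


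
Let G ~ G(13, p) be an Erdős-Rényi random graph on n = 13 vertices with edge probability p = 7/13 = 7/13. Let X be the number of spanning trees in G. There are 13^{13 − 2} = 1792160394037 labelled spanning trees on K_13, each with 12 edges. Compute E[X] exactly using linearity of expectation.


K_13 has 13^{13 − 2} = 1792160394037 labelled spanning trees.
For each such spanning tree H, let X_H = 1 if all 12 edges of H are present in G. Then P[X_H = 1] = p^{12} = (7/13)^{12} = 13841287201/23298085122481.
Summing the indicators: E[X] = Σ_H E[X_H] = 1792160394037 · p^{12} = 1792160394037 · 13841287201/23298085122481 = 13841287201/13.
Numerically: E[X] ≈ 1.065e+09.

E[X] = 1792160394037 · (7/13)^{12} = 13841287201/13 ≈ 1.065e+09.


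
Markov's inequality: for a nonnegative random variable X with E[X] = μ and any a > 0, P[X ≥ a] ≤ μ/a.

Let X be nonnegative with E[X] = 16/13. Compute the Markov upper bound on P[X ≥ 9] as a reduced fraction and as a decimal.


μ = E[X] = 16/13, a = 9.
Markov: P[X ≥ 9] ≤ μ/a = (16/13)/9 = 16/117.
Numerically: ≈ 0.136752.
(Since a = 9 > μ = 1.230769, the bound 16/117 is < 1 and informative.)

P[X ≥ 9] ≤ 16/117 ≈ 0.136752.


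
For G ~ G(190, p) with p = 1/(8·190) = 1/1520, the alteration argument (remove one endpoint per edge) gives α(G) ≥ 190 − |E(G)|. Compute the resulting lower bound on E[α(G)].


E[|E(G)|] = C(190, 2)·p = 17955 · (1/1520) = 189/16.
E[α(G)] ≥ n − E[|E(G)|] = 190 − 189/16 = 2851/16.
Numerically: ≈ 178.18750.
(This is only a lower bound; the true E[α(G)] may be larger.)

E[α(G)] ≥ 2851/16 ≈ 178.18750.


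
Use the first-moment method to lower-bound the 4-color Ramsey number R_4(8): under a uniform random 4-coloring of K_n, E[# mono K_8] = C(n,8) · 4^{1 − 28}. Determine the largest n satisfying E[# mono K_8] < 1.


We need C(n, 8) · 4^{1 − 28} < 1, i.e. C(n, 8) < 4^{28 − 1} = 18014398509481984.
Check values of n near the boundary:
  n = 407: C(407, 8) = 17424959239309050; 17424959239309050 < 18014398509481984? YES
  n = 408: C(408, 8) = 17773458424095231; 17773458424095231 < 18014398509481984? YES
  n = 409: C(409, 8) = 18128041135797879; 18128041135797879 < 18014398509481984? NO
  n = 410: C(410, 8) = 18488798173326195; 18488798173326195 < 18014398509481984? NO
  n = 411: C(411, 8) = 18855821462126715; 18855821462126715 < 18014398509481984? NO
The largest n with C(n, 8) < 18014398509481984 is n = 408 (where E[X] = 17773458424095231/18014398509481984 ≈ 0.98663). Hence R_4(8) > 408, i.e. R_4(8) ≥ 409.

Largest n = 408; hence R_4(8) > 408.


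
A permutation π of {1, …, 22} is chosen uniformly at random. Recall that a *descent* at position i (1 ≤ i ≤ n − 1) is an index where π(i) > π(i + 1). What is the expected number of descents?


Write X = Σ X_I over i = 1, …, 21, with X_I the indicator of one descent.
There are 21 indicators.
For each fixed i, the pair (π(i), π(i+1)) is a uniformly random ordered pair of distinct values from {1, …, 22}; by symmetry P[π(i) > π(i+1)] = 1/2.
By linearity: E[X] = 21 · (1/2) = (22 − 1) · (1/2) = 21/2 ≈ 10.50000.

E[X] = 21/2 = 10.50000.


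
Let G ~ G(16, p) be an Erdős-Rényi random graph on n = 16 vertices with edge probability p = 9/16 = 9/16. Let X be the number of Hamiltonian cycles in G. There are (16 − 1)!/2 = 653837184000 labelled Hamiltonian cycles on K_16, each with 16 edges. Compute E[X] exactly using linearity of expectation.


K_16 has (16 − 1)!/2 = 653837184000 labelled Hamiltonian cycles.
For each such Hamiltonian cycle H, let X_H = 1 if all 16 edges of H are present in G. Then P[X_H = 1] = p^{16} = (9/16)^{16} = 1853020188851841/18446744073709551616.
By linearity of expectation: E[X] = Σ_H E[X_H] = 653837184000 · p^{16} = 653837184000 · 1853020188851841/18446744073709551616 = 1183177248216831945952875/18014398509481984.
Numerically: E[X] ≈ 6.568e+07.

E[X] = 653837184000 · (9/16)^{16} = 1183177248216831945952875/18014398509481984 ≈ 6.568e+07.
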